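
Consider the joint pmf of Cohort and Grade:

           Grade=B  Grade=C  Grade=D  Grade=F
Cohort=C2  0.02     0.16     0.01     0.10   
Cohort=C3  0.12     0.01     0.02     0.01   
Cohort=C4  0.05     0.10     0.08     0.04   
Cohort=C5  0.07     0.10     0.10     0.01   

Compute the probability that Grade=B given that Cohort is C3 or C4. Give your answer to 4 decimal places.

P(Cohort=C3) = 0.12 + 0.01 + 0.02 + 0.01 = 0.16.
P(Cohort=C4) = 0.05 + 0.10 + 0.08 + 0.04 = 0.27.
P(Cohort ∈ {C3, C4}) = 0.16 + 0.27 = 0.43; P(Grade=B, Cohort ∈ {C3, C4}) = 0.12 + 0.05 = 0.17.
P(Grade=B | Cohort ∈ {C3, C4}) = 0.17/0.43 = 0.3953.

0.3953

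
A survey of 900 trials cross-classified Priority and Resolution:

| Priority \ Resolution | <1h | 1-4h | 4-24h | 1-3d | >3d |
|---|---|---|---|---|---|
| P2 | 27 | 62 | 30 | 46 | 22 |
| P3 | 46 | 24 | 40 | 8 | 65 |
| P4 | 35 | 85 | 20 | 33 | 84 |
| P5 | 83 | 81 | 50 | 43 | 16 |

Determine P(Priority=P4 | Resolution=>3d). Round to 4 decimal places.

Total with Resolution=>3d: 22 + 65 + 84 + 16 = 187.
P(Priority=P4 | Resolution=>3d) = 84/187 = 0.4492.

0.4492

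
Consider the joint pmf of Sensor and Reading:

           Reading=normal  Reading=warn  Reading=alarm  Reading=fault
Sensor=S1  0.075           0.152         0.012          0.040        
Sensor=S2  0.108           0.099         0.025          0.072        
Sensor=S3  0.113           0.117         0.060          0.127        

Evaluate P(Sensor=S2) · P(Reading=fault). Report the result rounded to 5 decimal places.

0.07266

P(Sensor=S2) = 0.108 + 0.099 + 0.025 + 0.072 = 0.304.
P(Reading=fault) = 0.040 + 0.072 + 0.127 = 0.239.
Product: 0.304 × 0.239 = 0.07266.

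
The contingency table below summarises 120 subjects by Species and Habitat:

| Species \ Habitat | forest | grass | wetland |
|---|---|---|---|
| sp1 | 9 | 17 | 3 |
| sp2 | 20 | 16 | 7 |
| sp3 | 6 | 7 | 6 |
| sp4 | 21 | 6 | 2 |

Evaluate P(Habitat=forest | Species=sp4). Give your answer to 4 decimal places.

Total with Species=sp4: 21 + 6 + 2 = 29.
P(Habitat=forest | Species=sp4) = 21/29 = 0.7241.

0.7241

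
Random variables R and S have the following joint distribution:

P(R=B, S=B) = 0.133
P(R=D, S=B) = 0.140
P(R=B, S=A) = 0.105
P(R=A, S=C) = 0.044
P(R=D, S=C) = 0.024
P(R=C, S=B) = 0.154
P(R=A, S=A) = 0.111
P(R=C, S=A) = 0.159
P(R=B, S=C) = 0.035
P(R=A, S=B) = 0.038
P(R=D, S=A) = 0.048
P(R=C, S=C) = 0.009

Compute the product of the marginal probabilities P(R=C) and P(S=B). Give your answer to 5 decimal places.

P(R=C) = 0.159 + 0.154 + 0.009 = 0.322.
P(S=B) = 0.038 + 0.133 + 0.154 + 0.140 = 0.465.
Product: 0.322 × 0.465 = 0.14973.

0.14973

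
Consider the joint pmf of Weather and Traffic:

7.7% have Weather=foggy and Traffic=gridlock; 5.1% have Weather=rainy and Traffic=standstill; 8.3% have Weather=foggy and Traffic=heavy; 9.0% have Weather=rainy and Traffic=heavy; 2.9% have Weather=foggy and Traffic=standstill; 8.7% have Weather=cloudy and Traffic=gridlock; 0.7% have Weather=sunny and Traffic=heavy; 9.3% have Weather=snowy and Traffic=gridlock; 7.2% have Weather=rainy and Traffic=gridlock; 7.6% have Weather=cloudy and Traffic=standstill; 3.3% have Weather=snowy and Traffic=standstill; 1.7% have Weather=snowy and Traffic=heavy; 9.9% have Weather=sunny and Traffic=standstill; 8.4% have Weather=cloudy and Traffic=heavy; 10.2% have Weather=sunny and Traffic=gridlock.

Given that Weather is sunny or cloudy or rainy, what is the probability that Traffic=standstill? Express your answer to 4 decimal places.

P(Weather=sunny) = 0.007 + 0.102 + 0.099 = 0.208.
P(Weather=cloudy) = 0.084 + 0.087 + 0.076 = 0.247.
P(Weather=rainy) = 0.090 + 0.072 + 0.051 = 0.213.
P(Weather ∈ {sunny, cloudy, rainy}) = 0.208 + 0.247 + 0.213 = 0.668; P(Traffic=standstill, Weather ∈ {sunny, cloudy, rainy}) = 0.099 + 0.076 + 0.051 = 0.226.
P(Traffic=standstill | Weather ∈ {sunny, cloudy, rainy}) = 0.226/0.668 = 0.3383.

0.3383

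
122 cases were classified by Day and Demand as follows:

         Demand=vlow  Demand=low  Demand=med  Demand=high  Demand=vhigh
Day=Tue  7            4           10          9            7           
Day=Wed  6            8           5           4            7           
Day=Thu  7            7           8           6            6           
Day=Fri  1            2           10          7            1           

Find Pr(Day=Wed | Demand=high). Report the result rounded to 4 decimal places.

0.1538

Total with Demand=high: 9 + 4 + 6 + 7 = 26.
P(Day=Wed | Demand=high) = 4/26 = 0.1538.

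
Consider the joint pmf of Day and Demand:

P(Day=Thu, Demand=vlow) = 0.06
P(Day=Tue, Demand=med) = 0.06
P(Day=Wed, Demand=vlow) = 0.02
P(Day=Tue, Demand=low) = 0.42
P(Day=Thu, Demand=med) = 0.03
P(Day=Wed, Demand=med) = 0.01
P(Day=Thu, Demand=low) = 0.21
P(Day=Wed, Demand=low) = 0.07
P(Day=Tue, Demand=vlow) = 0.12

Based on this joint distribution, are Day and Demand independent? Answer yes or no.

yes

Every cell satisfies P(Day,Demand) = P(Day)·P(Demand). For instance P(Day=Tue) = 0.60, P(Demand=low) = 0.70, and 0.60×0.70 = 0.42 matches the joint entry. So Day and Demand are independent.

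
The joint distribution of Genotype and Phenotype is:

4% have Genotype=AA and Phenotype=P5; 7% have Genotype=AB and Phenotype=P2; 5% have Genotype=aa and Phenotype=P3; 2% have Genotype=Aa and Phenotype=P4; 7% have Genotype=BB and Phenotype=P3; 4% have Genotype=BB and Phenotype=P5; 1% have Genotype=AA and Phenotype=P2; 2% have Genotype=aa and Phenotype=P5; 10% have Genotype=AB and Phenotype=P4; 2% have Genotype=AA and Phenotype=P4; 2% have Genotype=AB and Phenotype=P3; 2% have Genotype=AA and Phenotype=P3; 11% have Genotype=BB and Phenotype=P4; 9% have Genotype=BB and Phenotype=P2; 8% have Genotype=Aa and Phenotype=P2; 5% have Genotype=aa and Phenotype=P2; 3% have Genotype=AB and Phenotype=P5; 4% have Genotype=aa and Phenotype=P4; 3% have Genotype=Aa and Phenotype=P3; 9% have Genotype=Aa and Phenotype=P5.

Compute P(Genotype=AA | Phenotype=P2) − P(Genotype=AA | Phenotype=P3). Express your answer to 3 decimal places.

P(Phenotype=P2) = 0.01 + 0.08 + 0.05 + 0.07 + 0.09 = 0.30; P(Genotype=AA | Phenotype=P2) = 0.01/0.30 = 0.0333.
P(Phenotype=P3) = 0.02 + 0.03 + 0.05 + 0.02 + 0.07 = 0.19; P(Genotype=AA | Phenotype=P3) = 0.02/0.19 = 0.1053.
Difference = -0.072.

-0.072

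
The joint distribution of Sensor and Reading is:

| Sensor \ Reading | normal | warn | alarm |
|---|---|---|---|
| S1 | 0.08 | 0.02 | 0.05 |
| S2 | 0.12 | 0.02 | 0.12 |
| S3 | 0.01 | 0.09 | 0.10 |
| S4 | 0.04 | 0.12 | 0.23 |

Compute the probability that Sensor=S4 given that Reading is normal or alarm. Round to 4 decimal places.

0.3600

P(Reading=normal) = 0.08 + 0.12 + 0.01 + 0.04 = 0.25.
P(Reading=alarm) = 0.05 + 0.12 + 0.10 + 0.23 = 0.50.
P(Reading ∈ {normal, alarm}) = 0.25 + 0.50 = 0.75; P(Sensor=S4, Reading ∈ {normal, alarm}) = 0.04 + 0.23 = 0.27.
P(Sensor=S4 | Reading ∈ {normal, alarm}) = 0.27/0.75 = 0.3600.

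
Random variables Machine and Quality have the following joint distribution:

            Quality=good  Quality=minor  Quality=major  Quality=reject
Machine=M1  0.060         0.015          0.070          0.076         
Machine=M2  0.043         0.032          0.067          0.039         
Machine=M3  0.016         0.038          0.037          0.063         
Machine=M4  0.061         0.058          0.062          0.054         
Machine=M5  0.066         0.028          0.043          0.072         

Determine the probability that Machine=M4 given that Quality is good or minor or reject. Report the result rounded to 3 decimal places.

0.240

P(Quality=good) = 0.060 + 0.043 + 0.016 + 0.061 + 0.066 = 0.246.
P(Quality=minor) = 0.015 + 0.032 + 0.038 + 0.058 + 0.028 = 0.171.
P(Quality=reject) = 0.076 + 0.039 + 0.063 + 0.054 + 0.072 = 0.304.
P(Quality ∈ {good, minor, reject}) = 0.246 + 0.171 + 0.304 = 0.721; P(Machine=M4, Quality ∈ {good, minor, reject}) = 0.061 + 0.058 + 0.054 = 0.173.
P(Machine=M4 | Quality ∈ {good, minor, reject}) = 0.173/0.721 = 0.240.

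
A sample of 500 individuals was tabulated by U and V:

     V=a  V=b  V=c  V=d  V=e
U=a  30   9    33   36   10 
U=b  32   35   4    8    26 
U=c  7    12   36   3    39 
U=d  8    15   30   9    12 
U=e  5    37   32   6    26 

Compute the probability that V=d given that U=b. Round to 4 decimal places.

Total with U=b: 32 + 35 + 4 + 8 + 26 = 105.
P(V=d | U=b) = 8/105 = 0.0762.

0.0762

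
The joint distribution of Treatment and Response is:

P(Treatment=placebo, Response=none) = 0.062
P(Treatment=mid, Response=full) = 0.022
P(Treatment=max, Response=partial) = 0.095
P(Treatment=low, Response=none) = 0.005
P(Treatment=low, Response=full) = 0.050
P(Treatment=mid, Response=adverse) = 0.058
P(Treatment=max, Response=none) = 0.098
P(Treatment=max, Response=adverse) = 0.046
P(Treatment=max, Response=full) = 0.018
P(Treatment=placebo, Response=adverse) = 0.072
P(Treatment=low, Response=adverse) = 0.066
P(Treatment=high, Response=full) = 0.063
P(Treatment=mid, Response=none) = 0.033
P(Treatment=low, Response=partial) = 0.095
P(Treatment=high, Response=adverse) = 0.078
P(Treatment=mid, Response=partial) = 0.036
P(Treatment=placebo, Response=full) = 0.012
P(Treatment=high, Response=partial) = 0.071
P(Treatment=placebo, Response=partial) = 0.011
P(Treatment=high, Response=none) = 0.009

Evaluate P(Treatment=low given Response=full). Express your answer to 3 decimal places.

0.303

P(Response=full) = 0.012 + 0.050 + 0.022 + 0.063 + 0.018 = 0.165.
P(Treatment=low | Response=full) = 0.050/0.165 = 0.303.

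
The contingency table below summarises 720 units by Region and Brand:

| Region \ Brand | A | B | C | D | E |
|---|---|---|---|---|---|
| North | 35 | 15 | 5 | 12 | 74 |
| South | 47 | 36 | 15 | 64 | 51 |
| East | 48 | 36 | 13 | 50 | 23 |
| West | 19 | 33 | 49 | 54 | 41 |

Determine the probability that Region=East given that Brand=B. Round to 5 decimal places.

Total with Brand=B: 15 + 36 + 36 + 33 = 120.
P(Region=East | Brand=B) = 36/120 = 0.30000.

0.30000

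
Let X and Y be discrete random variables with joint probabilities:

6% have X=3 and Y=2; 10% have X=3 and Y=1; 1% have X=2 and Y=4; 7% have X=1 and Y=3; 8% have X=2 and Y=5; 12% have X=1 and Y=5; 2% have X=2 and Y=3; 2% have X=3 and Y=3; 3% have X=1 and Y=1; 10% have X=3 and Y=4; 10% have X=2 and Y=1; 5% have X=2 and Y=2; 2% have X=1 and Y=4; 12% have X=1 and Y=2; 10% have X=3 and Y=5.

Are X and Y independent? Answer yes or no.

no

P(X=1) = 0.36 and P(Y=1) = 0.23, so their product is 0.0828, but P(X=1, Y=1) = 0.03. Since these differ, X and Y are not independent.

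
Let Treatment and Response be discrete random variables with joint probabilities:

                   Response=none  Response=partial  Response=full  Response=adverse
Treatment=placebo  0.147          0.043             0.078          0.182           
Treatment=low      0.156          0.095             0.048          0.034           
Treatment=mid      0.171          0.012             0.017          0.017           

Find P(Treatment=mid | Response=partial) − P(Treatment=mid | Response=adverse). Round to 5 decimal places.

P(Response=partial) = 0.043 + 0.095 + 0.012 = 0.150; P(Treatment=mid | Response=partial) = 0.012/0.150 = 0.080000.
P(Response=adverse) = 0.182 + 0.034 + 0.017 = 0.233; P(Treatment=mid | Response=adverse) = 0.017/0.233 = 0.072961.
Difference = 0.00704.

0.00704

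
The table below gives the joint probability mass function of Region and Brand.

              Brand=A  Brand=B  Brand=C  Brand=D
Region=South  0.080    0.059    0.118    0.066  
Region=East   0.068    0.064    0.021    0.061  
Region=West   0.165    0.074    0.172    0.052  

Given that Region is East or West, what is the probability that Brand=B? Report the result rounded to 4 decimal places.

P(Region=East) = 0.068 + 0.064 + 0.021 + 0.061 = 0.214.
P(Region=West) = 0.165 + 0.074 + 0.172 + 0.052 = 0.463.
P(Region ∈ {East, West}) = 0.214 + 0.463 = 0.677; P(Brand=B, Region ∈ {East, West}) = 0.064 + 0.074 = 0.138.
P(Brand=B | Region ∈ {East, West}) = 0.138/0.677 = 0.2038.

0.2038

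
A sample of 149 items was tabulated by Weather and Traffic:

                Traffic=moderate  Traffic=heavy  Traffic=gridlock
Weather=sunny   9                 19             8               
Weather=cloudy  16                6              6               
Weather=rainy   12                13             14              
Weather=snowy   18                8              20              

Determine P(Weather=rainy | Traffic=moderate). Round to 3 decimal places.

0.218

Total with Traffic=moderate: 9 + 16 + 12 + 18 = 55.
P(Weather=rainy | Traffic=moderate) = 12/55 = 0.218.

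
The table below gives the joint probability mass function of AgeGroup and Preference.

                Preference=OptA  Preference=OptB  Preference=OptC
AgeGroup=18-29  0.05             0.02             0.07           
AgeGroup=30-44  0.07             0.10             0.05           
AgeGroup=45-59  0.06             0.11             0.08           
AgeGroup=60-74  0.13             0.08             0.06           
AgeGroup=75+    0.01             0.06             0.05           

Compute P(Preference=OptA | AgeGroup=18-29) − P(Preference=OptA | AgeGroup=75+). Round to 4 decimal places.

P(AgeGroup=18-29) = 0.05 + 0.02 + 0.07 = 0.14; P(Preference=OptA | AgeGroup=18-29) = 0.05/0.14 = 0.35714.
P(AgeGroup=75+) = 0.01 + 0.06 + 0.05 = 0.12; P(Preference=OptA | AgeGroup=75+) = 0.01/0.12 = 0.08333.
Difference = 0.2738.

0.2738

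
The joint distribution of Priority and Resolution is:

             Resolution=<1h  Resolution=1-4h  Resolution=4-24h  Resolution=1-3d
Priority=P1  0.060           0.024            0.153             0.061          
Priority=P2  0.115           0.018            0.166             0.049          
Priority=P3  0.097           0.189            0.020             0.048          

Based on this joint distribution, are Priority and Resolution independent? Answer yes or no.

P(Priority=P3) = 0.354 and P(Resolution=1-4h) = 0.231, so their product is 0.08177, but P(Priority=P3, Resolution=1-4h) = 0.189. Since these differ, Priority and Resolution are not independent.

no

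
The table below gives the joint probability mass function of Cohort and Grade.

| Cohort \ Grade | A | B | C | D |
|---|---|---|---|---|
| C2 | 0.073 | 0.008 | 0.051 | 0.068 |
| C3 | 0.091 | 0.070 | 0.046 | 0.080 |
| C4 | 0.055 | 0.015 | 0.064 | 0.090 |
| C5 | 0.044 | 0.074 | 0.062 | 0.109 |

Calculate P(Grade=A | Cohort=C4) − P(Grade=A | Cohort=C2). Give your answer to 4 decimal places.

-0.1195

P(Cohort=C4) = 0.055 + 0.015 + 0.064 + 0.090 = 0.224; P(Grade=A | Cohort=C4) = 0.055/0.224 = 0.24554.
P(Cohort=C2) = 0.073 + 0.008 + 0.051 + 0.068 = 0.200; P(Grade=A | Cohort=C2) = 0.073/0.200 = 0.36500.
Difference = -0.1195.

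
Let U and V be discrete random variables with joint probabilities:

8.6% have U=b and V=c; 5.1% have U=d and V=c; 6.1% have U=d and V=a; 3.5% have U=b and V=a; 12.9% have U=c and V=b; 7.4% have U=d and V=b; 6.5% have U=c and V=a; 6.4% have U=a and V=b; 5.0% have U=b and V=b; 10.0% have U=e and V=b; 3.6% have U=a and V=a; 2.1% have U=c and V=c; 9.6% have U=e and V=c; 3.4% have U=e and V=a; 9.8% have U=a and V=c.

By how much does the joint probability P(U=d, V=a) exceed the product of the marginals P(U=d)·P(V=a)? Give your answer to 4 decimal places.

0.0180

P(U=d) = 0.061 + 0.074 + 0.051 = 0.186.
P(V=a) = 0.036 + 0.035 + 0.065 + 0.061 + 0.034 = 0.231.
P(U=d, V=a) − P(U=d)P(V=a) = 0.061 − 0.186×0.231 = 0.0180.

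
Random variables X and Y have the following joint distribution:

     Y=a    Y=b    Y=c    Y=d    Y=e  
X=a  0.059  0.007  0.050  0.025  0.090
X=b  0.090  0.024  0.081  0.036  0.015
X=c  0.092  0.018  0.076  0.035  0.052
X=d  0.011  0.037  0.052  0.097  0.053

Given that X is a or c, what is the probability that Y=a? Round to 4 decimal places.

P(X=a) = 0.059 + 0.007 + 0.050 + 0.025 + 0.090 = 0.231.
P(X=c) = 0.092 + 0.018 + 0.076 + 0.035 + 0.052 = 0.273.
P(X ∈ {a, c}) = 0.231 + 0.273 = 0.504; P(Y=a, X ∈ {a, c}) = 0.059 + 0.092 = 0.151.
P(Y=a | X ∈ {a, c}) = 0.151/0.504 = 0.2996.

0.2996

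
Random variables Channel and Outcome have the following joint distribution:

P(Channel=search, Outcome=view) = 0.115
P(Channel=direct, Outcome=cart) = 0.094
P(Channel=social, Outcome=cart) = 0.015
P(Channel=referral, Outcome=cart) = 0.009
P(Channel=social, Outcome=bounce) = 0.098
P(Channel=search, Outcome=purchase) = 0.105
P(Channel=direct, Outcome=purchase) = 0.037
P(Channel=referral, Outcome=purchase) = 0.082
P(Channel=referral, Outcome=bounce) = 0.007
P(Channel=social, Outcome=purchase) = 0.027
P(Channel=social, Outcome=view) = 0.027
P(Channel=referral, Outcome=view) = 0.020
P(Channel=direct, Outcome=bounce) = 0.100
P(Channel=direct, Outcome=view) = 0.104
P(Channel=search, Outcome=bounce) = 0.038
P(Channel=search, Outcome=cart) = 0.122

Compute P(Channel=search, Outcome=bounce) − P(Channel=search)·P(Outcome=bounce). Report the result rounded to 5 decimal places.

-0.05434

P(Channel=search) = 0.038 + 0.115 + 0.122 + 0.105 = 0.380.
P(Outcome=bounce) = 0.038 + 0.098 + 0.100 + 0.007 = 0.243.
P(Channel=search, Outcome=bounce) − P(Channel=search)P(Outcome=bounce) = 0.038 − 0.380×0.243 = -0.05434.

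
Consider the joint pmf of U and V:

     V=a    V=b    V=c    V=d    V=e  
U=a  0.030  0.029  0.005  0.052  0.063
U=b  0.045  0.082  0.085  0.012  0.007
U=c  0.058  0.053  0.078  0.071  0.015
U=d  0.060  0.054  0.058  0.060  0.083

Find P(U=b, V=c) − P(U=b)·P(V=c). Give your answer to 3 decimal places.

P(U=b) = 0.045 + 0.082 + 0.085 + 0.012 + 0.007 = 0.231.
P(V=c) = 0.005 + 0.085 + 0.078 + 0.058 = 0.226.
P(U=b, V=c) − P(U=b)P(V=c) = 0.085 − 0.231×0.226 = 0.033.

0.033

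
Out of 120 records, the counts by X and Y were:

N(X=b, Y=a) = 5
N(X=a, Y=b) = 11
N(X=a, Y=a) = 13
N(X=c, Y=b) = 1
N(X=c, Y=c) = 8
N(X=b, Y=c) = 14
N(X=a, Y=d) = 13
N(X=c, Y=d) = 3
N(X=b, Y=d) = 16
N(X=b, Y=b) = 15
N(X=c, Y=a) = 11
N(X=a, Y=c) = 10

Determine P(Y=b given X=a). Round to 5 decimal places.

0.23404

Total with X=a: 13 + 11 + 10 + 13 = 47.
P(Y=b | X=a) = 11/47 = 0.23404.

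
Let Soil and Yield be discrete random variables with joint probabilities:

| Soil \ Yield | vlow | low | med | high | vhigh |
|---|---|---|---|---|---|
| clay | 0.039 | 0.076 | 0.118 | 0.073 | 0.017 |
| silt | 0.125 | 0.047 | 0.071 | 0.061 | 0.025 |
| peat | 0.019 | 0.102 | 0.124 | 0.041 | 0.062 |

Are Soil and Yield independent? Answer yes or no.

P(Soil=silt) = 0.329 and P(Yield=vlow) = 0.183, so their product is 0.06021, but P(Soil=silt, Yield=vlow) = 0.125. Since these differ, Soil and Yield are not independent.

no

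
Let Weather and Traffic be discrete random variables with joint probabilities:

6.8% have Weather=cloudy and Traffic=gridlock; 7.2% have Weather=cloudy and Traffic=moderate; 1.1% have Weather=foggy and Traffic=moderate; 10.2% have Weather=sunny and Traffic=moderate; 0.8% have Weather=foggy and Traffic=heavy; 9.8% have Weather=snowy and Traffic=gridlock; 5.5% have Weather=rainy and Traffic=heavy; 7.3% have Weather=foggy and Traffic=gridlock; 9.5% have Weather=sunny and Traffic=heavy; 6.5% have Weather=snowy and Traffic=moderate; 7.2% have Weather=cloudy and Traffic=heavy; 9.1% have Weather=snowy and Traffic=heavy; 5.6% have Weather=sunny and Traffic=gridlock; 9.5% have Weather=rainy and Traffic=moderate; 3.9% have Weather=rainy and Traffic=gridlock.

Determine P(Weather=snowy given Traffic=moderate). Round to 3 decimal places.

0.188

P(Traffic=moderate) = 0.102 + 0.072 + 0.095 + 0.065 + 0.011 = 0.345.
P(Weather=snowy | Traffic=moderate) = 0.065/0.345 = 0.188.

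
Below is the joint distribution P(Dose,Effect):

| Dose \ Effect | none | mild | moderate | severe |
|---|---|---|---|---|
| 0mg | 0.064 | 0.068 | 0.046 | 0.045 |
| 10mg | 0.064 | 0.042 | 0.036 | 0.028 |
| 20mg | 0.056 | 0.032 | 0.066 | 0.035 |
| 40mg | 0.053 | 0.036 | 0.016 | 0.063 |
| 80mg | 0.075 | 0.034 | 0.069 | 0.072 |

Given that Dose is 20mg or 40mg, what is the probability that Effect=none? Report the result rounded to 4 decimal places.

0.3053

P(Dose=20mg) = 0.056 + 0.032 + 0.066 + 0.035 = 0.189.
P(Dose=40mg) = 0.053 + 0.036 + 0.016 + 0.063 = 0.168.
P(Dose ∈ {20mg, 40mg}) = 0.189 + 0.168 = 0.357; P(Effect=none, Dose ∈ {20mg, 40mg}) = 0.056 + 0.053 = 0.109.
P(Effect=none | Dose ∈ {20mg, 40mg}) = 0.109/0.357 = 0.3053.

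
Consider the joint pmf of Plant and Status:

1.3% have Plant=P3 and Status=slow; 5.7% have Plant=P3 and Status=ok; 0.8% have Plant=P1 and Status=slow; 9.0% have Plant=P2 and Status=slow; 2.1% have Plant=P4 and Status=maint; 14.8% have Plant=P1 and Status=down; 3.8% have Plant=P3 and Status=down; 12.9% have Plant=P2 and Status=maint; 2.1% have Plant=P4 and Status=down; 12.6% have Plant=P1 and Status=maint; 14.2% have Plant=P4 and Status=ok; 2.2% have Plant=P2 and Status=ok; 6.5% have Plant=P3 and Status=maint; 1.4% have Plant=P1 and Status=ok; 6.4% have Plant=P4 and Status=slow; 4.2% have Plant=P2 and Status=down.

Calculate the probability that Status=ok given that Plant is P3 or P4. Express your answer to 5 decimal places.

0.47268

P(Plant=P3) = 0.057 + 0.013 + 0.038 + 0.065 = 0.173.
P(Plant=P4) = 0.142 + 0.064 + 0.021 + 0.021 = 0.248.
P(Plant ∈ {P3, P4}) = 0.173 + 0.248 = 0.421; P(Status=ok, Plant ∈ {P3, P4}) = 0.057 + 0.142 = 0.199.
P(Status=ok | Plant ∈ {P3, P4}) = 0.199/0.421 = 0.47268.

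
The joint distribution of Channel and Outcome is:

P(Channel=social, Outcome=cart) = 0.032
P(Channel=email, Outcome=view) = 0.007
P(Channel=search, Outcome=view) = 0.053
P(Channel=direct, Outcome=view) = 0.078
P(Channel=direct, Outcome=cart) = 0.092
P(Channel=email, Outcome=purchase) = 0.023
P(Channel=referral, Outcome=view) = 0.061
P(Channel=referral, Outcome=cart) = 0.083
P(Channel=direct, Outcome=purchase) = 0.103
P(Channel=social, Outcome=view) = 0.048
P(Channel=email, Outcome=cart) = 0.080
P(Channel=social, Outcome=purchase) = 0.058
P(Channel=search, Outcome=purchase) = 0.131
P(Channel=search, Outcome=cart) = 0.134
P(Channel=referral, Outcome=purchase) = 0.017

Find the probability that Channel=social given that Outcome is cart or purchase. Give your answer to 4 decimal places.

0.1195

P(Outcome=cart) = 0.080 + 0.134 + 0.032 + 0.092 + 0.083 = 0.421.
P(Outcome=purchase) = 0.023 + 0.131 + 0.058 + 0.103 + 0.017 = 0.332.
P(Outcome ∈ {cart, purchase}) = 0.421 + 0.332 = 0.753; P(Channel=social, Outcome ∈ {cart, purchase}) = 0.032 + 0.058 = 0.090.
P(Channel=social | Outcome ∈ {cart, purchase}) = 0.090/0.753 = 0.1195.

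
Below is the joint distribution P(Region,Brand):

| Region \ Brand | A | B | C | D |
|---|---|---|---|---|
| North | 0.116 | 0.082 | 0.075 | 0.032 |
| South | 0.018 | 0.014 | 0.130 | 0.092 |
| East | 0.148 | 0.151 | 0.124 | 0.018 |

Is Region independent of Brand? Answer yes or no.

no

P(Region=South) = 0.254 and P(Brand=D) = 0.142, so their product is 0.03607, but P(Region=South, Brand=D) = 0.092. Since these differ, Region and Brand are not independent.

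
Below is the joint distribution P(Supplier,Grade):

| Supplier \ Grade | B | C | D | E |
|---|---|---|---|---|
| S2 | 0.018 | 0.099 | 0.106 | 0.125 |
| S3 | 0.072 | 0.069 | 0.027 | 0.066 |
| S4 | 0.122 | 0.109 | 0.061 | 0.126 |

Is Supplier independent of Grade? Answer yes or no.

no

P(Supplier=S2) = 0.348 and P(Grade=B) = 0.212, so their product is 0.07378, but P(Supplier=S2, Grade=B) = 0.018. Since these differ, Supplier and Grade are not independent.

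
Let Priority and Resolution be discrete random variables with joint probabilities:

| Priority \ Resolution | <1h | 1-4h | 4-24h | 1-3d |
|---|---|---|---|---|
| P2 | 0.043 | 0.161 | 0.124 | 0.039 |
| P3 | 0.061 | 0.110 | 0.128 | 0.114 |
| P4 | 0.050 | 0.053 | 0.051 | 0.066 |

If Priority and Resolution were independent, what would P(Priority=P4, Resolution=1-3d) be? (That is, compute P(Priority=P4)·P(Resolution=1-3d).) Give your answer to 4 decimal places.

0.0482

P(Priority=P4) = 0.050 + 0.053 + 0.051 + 0.066 = 0.220.
P(Resolution=1-3d) = 0.039 + 0.114 + 0.066 = 0.219.
Product: 0.220 × 0.219 = 0.0482.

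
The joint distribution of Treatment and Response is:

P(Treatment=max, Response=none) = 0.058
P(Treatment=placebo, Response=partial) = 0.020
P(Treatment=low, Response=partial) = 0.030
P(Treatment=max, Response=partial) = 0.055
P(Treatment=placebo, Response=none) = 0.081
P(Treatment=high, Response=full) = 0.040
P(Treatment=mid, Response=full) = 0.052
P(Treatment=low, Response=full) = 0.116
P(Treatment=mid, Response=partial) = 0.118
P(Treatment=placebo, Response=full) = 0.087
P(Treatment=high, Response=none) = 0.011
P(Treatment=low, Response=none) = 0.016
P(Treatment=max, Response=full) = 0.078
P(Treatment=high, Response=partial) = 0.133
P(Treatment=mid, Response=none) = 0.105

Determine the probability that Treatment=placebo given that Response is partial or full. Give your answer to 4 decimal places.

P(Response=partial) = 0.020 + 0.030 + 0.118 + 0.133 + 0.055 = 0.356.
P(Response=full) = 0.087 + 0.116 + 0.052 + 0.040 + 0.078 = 0.373.
P(Response ∈ {partial, full}) = 0.356 + 0.373 = 0.729; P(Treatment=placebo, Response ∈ {partial, full}) = 0.020 + 0.087 = 0.107.
P(Treatment=placebo | Response ∈ {partial, full}) = 0.107/0.729 = 0.1468.

0.1468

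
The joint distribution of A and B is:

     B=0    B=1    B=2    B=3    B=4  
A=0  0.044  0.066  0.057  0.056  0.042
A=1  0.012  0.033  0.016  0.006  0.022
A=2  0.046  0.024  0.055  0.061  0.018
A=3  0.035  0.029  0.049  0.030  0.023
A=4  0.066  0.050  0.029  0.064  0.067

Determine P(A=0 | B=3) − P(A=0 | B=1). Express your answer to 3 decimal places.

P(B=3) = 0.056 + 0.006 + 0.061 + 0.030 + 0.064 = 0.217; P(A=0 | B=3) = 0.056/0.217 = 0.2581.
P(B=1) = 0.066 + 0.033 + 0.024 + 0.029 + 0.050 = 0.202; P(A=0 | B=1) = 0.066/0.202 = 0.3267.
Difference = -0.069.

-0.069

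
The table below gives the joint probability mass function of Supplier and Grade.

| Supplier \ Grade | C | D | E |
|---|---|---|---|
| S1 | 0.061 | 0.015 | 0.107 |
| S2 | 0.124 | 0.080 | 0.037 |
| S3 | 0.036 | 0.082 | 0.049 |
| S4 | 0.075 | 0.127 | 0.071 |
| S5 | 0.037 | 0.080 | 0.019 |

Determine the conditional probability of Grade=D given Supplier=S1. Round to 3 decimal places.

0.082

P(Supplier=S1) = 0.061 + 0.015 + 0.107 = 0.183.
P(Grade=D | Supplier=S1) = 0.015/0.183 = 0.082.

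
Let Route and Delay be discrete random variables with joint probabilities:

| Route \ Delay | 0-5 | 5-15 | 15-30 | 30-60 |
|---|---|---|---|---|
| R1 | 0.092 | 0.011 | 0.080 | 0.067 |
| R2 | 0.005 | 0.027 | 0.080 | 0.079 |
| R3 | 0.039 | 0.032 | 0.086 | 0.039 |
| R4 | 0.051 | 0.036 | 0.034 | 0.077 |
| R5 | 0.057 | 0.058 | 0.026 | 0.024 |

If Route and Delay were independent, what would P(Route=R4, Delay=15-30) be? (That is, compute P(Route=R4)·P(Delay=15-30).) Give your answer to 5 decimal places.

P(Route=R4) = 0.051 + 0.036 + 0.034 + 0.077 = 0.198.
P(Delay=15-30) = 0.080 + 0.080 + 0.086 + 0.034 + 0.026 = 0.306.
Product: 0.198 × 0.306 = 0.06059.

0.06059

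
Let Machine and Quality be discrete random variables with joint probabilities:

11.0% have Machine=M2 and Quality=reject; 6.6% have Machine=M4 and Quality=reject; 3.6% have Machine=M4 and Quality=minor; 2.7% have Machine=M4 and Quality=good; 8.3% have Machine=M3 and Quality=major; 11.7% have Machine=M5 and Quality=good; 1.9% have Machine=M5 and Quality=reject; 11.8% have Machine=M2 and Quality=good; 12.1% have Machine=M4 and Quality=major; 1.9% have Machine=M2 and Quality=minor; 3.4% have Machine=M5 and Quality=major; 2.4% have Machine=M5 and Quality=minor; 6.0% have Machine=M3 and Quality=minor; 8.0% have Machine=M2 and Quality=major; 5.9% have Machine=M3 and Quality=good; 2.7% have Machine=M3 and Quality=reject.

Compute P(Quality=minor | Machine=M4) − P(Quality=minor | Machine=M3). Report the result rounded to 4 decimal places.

P(Machine=M4) = 0.027 + 0.036 + 0.121 + 0.066 = 0.250; P(Quality=minor | Machine=M4) = 0.036/0.250 = 0.14400.
P(Machine=M3) = 0.059 + 0.060 + 0.083 + 0.027 = 0.229; P(Quality=minor | Machine=M3) = 0.060/0.229 = 0.26201.
Difference = -0.1180.

-0.1180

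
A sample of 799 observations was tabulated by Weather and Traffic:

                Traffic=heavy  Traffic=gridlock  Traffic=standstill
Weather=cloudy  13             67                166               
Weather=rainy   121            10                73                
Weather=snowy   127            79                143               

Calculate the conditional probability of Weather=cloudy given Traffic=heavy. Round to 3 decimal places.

Total with Traffic=heavy: 13 + 121 + 127 = 261.
P(Weather=cloudy | Traffic=heavy) = 13/261 = 0.050.

0.050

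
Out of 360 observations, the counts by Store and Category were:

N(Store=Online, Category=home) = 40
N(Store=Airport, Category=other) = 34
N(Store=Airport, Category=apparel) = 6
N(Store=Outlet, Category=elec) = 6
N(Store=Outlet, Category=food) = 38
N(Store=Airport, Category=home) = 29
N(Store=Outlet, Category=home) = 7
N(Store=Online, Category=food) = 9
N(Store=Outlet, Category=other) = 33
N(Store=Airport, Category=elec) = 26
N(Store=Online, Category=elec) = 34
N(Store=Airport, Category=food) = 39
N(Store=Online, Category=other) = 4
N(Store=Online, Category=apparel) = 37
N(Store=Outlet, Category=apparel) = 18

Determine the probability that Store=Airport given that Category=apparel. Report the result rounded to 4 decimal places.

0.0984

Total with Category=apparel: 6 + 18 + 37 = 61.
P(Store=Airport | Category=apparel) = 6/61 = 0.0984.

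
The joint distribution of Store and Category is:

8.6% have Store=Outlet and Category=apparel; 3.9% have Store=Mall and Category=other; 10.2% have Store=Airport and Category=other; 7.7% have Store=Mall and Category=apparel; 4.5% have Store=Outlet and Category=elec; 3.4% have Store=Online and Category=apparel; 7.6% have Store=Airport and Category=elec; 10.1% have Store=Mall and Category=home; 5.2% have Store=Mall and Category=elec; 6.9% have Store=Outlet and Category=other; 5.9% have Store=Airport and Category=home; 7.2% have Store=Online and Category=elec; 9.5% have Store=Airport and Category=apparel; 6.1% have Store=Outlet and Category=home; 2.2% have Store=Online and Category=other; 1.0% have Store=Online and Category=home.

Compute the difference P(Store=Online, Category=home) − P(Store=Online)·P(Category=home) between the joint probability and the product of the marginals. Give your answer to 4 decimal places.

P(Store=Online) = 0.034 + 0.072 + 0.010 + 0.022 = 0.138.
P(Category=home) = 0.101 + 0.059 + 0.061 + 0.010 = 0.231.
P(Store=Online, Category=home) − P(Store=Online)P(Category=home) = 0.010 − 0.138×0.231 = -0.0219.

-0.0219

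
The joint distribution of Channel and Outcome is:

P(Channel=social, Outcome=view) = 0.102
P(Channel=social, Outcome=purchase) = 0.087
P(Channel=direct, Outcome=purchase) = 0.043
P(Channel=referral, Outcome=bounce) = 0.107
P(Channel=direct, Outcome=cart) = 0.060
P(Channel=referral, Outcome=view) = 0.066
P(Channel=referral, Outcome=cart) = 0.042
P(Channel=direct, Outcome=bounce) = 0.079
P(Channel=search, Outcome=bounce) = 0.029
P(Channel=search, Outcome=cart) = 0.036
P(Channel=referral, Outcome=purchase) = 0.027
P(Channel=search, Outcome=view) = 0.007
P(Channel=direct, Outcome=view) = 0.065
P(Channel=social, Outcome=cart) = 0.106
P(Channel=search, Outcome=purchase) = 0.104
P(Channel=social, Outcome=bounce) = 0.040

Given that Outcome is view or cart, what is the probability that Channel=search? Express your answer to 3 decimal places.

0.089

P(Outcome=view) = 0.007 + 0.102 + 0.065 + 0.066 = 0.240.
P(Outcome=cart) = 0.036 + 0.106 + 0.060 + 0.042 = 0.244.
P(Outcome ∈ {view, cart}) = 0.240 + 0.244 = 0.484; P(Channel=search, Outcome ∈ {view, cart}) = 0.007 + 0.036 = 0.043.
P(Channel=search | Outcome ∈ {view, cart}) = 0.043/0.484 = 0.089.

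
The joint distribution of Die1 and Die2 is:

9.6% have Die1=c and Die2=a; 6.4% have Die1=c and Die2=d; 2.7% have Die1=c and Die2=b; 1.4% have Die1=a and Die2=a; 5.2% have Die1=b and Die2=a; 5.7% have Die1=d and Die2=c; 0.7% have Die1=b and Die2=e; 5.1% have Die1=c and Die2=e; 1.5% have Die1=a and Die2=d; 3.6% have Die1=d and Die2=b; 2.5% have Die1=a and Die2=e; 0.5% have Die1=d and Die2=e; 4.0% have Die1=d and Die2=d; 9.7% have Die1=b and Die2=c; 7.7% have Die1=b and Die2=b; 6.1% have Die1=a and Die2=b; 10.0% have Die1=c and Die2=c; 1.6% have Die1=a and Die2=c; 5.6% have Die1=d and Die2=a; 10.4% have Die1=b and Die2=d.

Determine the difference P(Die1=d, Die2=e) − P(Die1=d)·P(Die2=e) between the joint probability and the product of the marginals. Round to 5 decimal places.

P(Die1=d) = 0.056 + 0.036 + 0.057 + 0.040 + 0.005 = 0.194.
P(Die2=e) = 0.025 + 0.007 + 0.051 + 0.005 = 0.088.
P(Die1=d, Die2=e) − P(Die1=d)P(Die2=e) = 0.005 − 0.194×0.088 = -0.01207.

-0.01207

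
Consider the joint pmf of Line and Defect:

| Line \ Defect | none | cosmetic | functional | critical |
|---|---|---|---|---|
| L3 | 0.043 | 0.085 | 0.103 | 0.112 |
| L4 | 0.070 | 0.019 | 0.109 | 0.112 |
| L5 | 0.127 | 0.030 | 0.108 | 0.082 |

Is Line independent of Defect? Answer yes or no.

no

P(Line=L5) = 0.347 and P(Defect=none) = 0.240, so their product is 0.08328, but P(Line=L5, Defect=none) = 0.127. Since these differ, Line and Defect are not independent.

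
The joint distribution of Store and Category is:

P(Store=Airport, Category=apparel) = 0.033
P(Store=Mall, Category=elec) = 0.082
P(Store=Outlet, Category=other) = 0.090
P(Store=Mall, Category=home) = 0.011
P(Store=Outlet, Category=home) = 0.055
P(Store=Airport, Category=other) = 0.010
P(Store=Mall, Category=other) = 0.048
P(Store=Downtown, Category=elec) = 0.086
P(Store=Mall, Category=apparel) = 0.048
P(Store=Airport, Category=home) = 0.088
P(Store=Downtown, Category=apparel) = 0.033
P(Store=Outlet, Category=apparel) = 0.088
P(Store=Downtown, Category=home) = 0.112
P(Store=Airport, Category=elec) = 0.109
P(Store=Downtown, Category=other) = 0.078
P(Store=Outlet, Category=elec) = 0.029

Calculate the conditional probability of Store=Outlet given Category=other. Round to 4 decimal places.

P(Category=other) = 0.078 + 0.048 + 0.010 + 0.090 = 0.226.
P(Store=Outlet | Category=other) = 0.090/0.226 = 0.3982.

0.3982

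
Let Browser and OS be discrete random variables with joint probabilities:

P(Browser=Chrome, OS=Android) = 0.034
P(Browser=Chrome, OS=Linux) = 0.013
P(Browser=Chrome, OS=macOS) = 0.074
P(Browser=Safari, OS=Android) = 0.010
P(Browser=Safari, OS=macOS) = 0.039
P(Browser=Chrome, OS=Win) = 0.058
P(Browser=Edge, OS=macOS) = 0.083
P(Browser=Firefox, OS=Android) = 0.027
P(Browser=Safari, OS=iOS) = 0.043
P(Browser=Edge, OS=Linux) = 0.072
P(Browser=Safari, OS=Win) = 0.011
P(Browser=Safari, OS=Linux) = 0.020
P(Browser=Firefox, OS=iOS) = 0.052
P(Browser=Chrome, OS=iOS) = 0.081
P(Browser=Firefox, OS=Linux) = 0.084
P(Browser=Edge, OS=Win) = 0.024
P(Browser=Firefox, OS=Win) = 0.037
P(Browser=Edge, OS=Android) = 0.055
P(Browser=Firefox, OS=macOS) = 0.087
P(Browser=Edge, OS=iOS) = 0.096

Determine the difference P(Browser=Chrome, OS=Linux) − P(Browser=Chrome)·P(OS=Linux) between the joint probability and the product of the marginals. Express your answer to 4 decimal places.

-0.0361

P(Browser=Chrome) = 0.058 + 0.074 + 0.013 + 0.081 + 0.034 = 0.260.
P(OS=Linux) = 0.013 + 0.084 + 0.020 + 0.072 = 0.189.
P(Browser=Chrome, OS=Linux) − P(Browser=Chrome)P(OS=Linux) = 0.013 − 0.260×0.189 = -0.0361.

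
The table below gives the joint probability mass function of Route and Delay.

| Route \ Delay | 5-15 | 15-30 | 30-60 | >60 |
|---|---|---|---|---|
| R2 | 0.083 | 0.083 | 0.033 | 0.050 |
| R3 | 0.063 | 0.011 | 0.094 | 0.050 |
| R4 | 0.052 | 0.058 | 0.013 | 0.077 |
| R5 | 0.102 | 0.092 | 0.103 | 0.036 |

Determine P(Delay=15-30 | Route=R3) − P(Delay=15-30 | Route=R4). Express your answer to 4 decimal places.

P(Route=R3) = 0.063 + 0.011 + 0.094 + 0.050 = 0.218; P(Delay=15-30 | Route=R3) = 0.011/0.218 = 0.05046.
P(Route=R4) = 0.052 + 0.058 + 0.013 + 0.077 = 0.200; P(Delay=15-30 | Route=R4) = 0.058/0.200 = 0.29000.
Difference = -0.2395.

-0.2395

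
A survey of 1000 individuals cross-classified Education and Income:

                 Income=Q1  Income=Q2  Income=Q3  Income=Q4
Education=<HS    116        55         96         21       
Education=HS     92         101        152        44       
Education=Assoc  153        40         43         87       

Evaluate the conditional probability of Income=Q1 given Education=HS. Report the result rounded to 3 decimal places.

0.237

Total with Education=HS: 92 + 101 + 152 + 44 = 389.
P(Income=Q1 | Education=HS) = 92/389 = 0.237.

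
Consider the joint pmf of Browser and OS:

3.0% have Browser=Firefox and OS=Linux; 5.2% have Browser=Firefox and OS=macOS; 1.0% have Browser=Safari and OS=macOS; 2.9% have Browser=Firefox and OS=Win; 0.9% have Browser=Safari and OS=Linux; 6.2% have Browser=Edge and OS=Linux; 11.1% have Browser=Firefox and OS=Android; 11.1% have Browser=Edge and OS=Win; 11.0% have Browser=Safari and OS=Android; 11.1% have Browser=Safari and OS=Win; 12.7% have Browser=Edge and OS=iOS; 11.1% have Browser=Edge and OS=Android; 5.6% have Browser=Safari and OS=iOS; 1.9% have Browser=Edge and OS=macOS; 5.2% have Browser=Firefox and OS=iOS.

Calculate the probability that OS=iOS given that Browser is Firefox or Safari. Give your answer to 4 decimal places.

0.1895

P(Browser=Firefox) = 0.029 + 0.052 + 0.030 + 0.052 + 0.111 = 0.274.
P(Browser=Safari) = 0.111 + 0.010 + 0.009 + 0.056 + 0.110 = 0.296.
P(Browser ∈ {Firefox, Safari}) = 0.274 + 0.296 = 0.570; P(OS=iOS, Browser ∈ {Firefox, Safari}) = 0.052 + 0.056 = 0.108.
P(OS=iOS | Browser ∈ {Firefox, Safari}) = 0.108/0.570 = 0.1895.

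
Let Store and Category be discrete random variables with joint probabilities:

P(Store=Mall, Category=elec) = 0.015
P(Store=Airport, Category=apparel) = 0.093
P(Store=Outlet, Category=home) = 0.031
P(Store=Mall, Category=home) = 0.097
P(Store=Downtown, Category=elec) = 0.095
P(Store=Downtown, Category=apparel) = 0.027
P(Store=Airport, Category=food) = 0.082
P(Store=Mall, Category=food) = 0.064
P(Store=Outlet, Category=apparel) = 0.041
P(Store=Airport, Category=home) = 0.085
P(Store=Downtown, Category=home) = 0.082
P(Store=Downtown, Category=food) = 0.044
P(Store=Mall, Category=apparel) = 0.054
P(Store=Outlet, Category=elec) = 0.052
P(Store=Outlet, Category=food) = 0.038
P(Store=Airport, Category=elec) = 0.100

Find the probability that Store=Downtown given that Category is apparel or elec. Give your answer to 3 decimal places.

0.256

P(Category=apparel) = 0.027 + 0.054 + 0.093 + 0.041 = 0.215.
P(Category=elec) = 0.095 + 0.015 + 0.100 + 0.052 = 0.262.
P(Category ∈ {apparel, elec}) = 0.215 + 0.262 = 0.477; P(Store=Downtown, Category ∈ {apparel, elec}) = 0.027 + 0.095 = 0.122.
P(Store=Downtown | Category ∈ {apparel, elec}) = 0.122/0.477 = 0.256.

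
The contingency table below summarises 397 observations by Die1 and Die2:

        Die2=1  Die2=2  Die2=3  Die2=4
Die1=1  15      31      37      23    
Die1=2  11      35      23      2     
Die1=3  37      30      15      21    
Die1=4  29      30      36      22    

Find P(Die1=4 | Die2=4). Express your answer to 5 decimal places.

0.32353

Total with Die2=4: 23 + 2 + 21 + 22 = 68.
P(Die1=4 | Die2=4) = 22/68 = 0.32353.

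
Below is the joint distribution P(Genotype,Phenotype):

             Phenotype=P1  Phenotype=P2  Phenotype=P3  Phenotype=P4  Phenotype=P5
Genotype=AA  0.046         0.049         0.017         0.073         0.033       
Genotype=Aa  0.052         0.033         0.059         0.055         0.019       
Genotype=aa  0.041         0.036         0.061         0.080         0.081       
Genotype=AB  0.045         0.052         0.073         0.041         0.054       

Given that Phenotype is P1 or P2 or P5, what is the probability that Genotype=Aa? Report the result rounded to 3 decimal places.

0.192

P(Phenotype=P1) = 0.046 + 0.052 + 0.041 + 0.045 = 0.184.
P(Phenotype=P2) = 0.049 + 0.033 + 0.036 + 0.052 = 0.170.
P(Phenotype=P5) = 0.033 + 0.019 + 0.081 + 0.054 = 0.187.
P(Phenotype ∈ {P1, P2, P5}) = 0.184 + 0.170 + 0.187 = 0.541; P(Genotype=Aa, Phenotype ∈ {P1, P2, P5}) = 0.052 + 0.033 + 0.019 = 0.104.
P(Genotype=Aa | Phenotype ∈ {P1, P2, P5}) = 0.104/0.541 = 0.192.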